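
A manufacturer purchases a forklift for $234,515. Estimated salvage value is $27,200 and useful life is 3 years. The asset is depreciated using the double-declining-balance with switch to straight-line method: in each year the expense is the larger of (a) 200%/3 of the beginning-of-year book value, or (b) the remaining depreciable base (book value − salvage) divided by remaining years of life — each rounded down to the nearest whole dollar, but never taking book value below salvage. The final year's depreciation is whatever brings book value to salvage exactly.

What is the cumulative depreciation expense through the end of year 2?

$207,315

Depreciable base = $234,515 − $27,200 = $207,315.
Year 1: DB = ⌊$234,515 × 200%/3⌋ = $156,343; SL = ⌊$207,315/3⌋ = $69,105 → take DB $156,343. Book value $78,172.
Year 2: DB = ⌊$78,172 × 200%/3⌋ = $52,114; SL = ⌊$50,972/2⌋ = $25,486 → take DB $52,114, capped at $50,972. Book value $27,200.
Accumulated through year 2 = $234,515 − $27,200 = $207,315.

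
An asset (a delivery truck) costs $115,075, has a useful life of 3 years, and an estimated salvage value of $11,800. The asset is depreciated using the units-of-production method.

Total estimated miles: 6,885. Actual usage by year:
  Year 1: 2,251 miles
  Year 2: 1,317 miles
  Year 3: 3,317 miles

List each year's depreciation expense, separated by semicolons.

$33,765; $19,755; $49,755

Depreciable base = $115,075 − $11,800 = $103,275.
Rate = $103,275 / 6,885 miles = $15 per mile.
Year 1: 2,251 × $15 = $33,765. Book value $81,310.
Year 2: 1,317 × $15 = $19,755. Book value $61,555.
Year 3: 3,317 × $15 = $49,755. Book value $11,800.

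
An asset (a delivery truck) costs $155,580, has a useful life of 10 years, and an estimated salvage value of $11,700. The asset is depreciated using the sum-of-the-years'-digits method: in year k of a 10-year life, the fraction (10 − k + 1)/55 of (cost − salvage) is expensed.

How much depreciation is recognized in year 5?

Depreciable base = $155,580 − $11,700 = $143,880.
Sum of the years' digits = 10+9+8+7+6+5+4+3+2+1 = 55.
Year 1: $143,880 × 10/55 = $26,160. Book value $129,420.
Year 2: $143,880 × 9/55 = $23,544. Book value $105,876.
Year 3: $143,880 × 8/55 = $20,928. Book value $84,948.
Year 4: $143,880 × 7/55 = $18,312. Book value $66,636.
Year 5: $143,880 × 6/55 = $15,696. Book value $50,940.

$15,696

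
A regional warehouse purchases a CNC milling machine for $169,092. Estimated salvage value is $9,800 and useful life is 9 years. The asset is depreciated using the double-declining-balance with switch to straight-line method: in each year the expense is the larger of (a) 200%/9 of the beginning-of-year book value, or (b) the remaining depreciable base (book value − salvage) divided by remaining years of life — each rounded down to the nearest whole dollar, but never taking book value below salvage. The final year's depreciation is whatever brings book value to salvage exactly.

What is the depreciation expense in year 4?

Depreciable base = $169,092 − $9,800 = $159,292.
Year 1: DB = ⌊$169,092 × 200%/9⌋ = $37,576; SL = ⌊$159,292/9⌋ = $17,699 → take DB $37,576. Book value $131,516.
Year 2: DB = ⌊$131,516 × 200%/9⌋ = $29,225; SL = ⌊$121,716/8⌋ = $15,214 → take DB $29,225. Book value $102,291.
Year 3: DB = ⌊$102,291 × 200%/9⌋ = $22,731; SL = ⌊$92,491/7⌋ = $13,213 → take DB $22,731. Book value $79,560.
Year 4: DB = ⌊$79,560 × 200%/9⌋ = $17,680; SL = ⌊$69,760/6⌋ = $11,626 → take DB $17,680. Book value $61,880.

$17,680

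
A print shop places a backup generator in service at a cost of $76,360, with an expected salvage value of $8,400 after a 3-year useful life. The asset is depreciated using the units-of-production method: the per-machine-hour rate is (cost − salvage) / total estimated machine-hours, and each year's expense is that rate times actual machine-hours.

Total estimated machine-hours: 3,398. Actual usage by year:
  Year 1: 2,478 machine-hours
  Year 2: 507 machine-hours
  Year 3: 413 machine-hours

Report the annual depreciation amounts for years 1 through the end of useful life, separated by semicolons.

$49,560; $10,140; $8,260

Depreciable base = $76,360 − $8,400 = $67,960.
Rate = $67,960 / 3,398 machine-hours = $20 per machine-hour.
Year 1: 2,478 × $20 = $49,560. Book value $26,800.
Year 2: 507 × $20 = $10,140. Book value $16,660.
Year 3: 413 × $20 = $8,260. Book value $8,400.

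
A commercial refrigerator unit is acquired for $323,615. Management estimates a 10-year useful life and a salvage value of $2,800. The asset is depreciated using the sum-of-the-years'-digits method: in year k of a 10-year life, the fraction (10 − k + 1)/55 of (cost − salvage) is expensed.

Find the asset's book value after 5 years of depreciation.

$90,295

Depreciable base = $323,615 − $2,800 = $320,815.
Sum of the years' digits = 10+9+8+7+6+5+4+3+2+1 = 55.
Year 1: $320,815 × 10/55 = $58,330. Book value $265,285.
Year 2: $320,815 × 9/55 = $52,497. Book value $212,788.
Year 3: $320,815 × 8/55 = $46,664. Book value $166,124.
Year 4: $320,815 × 7/55 = $40,831. Book value $125,293.
Year 5: $320,815 × 6/55 = $34,998. Book value $90,295.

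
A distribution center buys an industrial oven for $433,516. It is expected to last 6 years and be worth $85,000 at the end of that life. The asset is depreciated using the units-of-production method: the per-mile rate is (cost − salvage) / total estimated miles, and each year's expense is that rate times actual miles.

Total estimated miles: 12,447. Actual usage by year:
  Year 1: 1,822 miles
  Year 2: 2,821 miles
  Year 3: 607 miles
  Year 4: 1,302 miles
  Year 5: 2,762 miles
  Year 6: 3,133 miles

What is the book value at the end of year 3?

Depreciable base = $433,516 − $85,000 = $348,516.
Rate = $348,516 / 12,447 miles = $28 per mile.
Year 1: 1,822 × $28 = $51,016. Book value $382,500.
Year 2: 2,821 × $28 = $78,988. Book value $303,512.
Year 3: 607 × $28 = $16,996. Book value $286,516.

$286,516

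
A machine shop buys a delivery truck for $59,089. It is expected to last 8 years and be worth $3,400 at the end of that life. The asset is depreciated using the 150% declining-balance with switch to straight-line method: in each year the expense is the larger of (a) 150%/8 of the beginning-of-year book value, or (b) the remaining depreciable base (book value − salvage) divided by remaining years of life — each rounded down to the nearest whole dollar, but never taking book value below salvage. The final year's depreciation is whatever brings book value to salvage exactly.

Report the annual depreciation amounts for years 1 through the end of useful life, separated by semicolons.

$11,079; $9,001; $7,314; $5,942; $5,588; $5,588; $5,588; $5,589

Depreciable base = $59,089 − $3,400 = $55,689.
Year 1: DB = ⌊$59,089 × 150%/8⌋ = $11,079; SL = ⌊$55,689/8⌋ = $6,961 → take DB $11,079. Book value $48,010.
Year 2: DB = ⌊$48,010 × 150%/8⌋ = $9,001; SL = ⌊$44,610/7⌋ = $6,372 → take DB $9,001. Book value $39,009.
Year 3: DB = ⌊$39,009 × 150%/8⌋ = $7,314; SL = ⌊$35,609/6⌋ = $5,934 → take DB $7,314. Book value $31,695.
Year 4: DB = ⌊$31,695 × 150%/8⌋ = $5,942; SL = ⌊$28,295/5⌋ = $5,659 → take DB $5,942. Book value $25,753.
Year 5: DB = ⌊$25,753 × 150%/8⌋ = $4,828; SL = ⌊$22,353/4⌋ = $5,588 → take SL $5,588. Book value $20,165.
Year 6: DB = ⌊$20,165 × 150%/8⌋ = $3,780; SL = ⌊$16,765/3⌋ = $5,588 → take SL $5,588. Book value $14,577.
Year 7: DB = ⌊$14,577 × 150%/8⌋ = $2,733; SL = ⌊$11,177/2⌋ = $5,588 → take SL $5,588. Book value $8,989.
Year 8 (final): $8,989 − $3,400 = $5,589. Book value $3,400.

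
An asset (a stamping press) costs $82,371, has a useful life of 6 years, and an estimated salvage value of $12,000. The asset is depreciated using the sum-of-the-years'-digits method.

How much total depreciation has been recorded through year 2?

Depreciable base = $82,371 − $12,000 = $70,371.
Sum of the years' digits = 6+5+4+3+2+1 = 21.
Year 1: $70,371 × 6/21 = $20,106. Book value $62,265.
Year 2: $70,371 × 5/21 = $16,755. Book value $45,510.
Accumulated through year 2 = $82,371 − $45,510 = $36,861.

$36,861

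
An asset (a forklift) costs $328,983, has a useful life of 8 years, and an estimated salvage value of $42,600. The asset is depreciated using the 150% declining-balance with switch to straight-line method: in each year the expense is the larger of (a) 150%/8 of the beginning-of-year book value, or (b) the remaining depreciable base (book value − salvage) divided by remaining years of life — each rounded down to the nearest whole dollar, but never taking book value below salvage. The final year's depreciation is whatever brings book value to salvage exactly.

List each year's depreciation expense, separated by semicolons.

$61,684; $50,118; $40,721; $33,086; $26,882; $24,630; $24,631; $24,631

Depreciable base = $328,983 − $42,600 = $286,383.
Year 1: DB = ⌊$328,983 × 150%/8⌋ = $61,684; SL = ⌊$286,383/8⌋ = $35,797 → take DB $61,684. Book value $267,299.
Year 2: DB = ⌊$267,299 × 150%/8⌋ = $50,118; SL = ⌊$224,699/7⌋ = $32,099 → take DB $50,118. Book value $217,181.
Year 3: DB = ⌊$217,181 × 150%/8⌋ = $40,721; SL = ⌊$174,581/6⌋ = $29,096 → take DB $40,721. Book value $176,460.
Year 4: DB = ⌊$176,460 × 150%/8⌋ = $33,086; SL = ⌊$133,860/5⌋ = $26,772 → take DB $33,086. Book value $143,374.
Year 5: DB = ⌊$143,374 × 150%/8⌋ = $26,882; SL = ⌊$100,774/4⌋ = $25,193 → take DB $26,882. Book value $116,492.
Year 6: DB = ⌊$116,492 × 150%/8⌋ = $21,842; SL = ⌊$73,892/3⌋ = $24,630 → take SL $24,630. Book value $91,862.
Year 7: DB = ⌊$91,862 × 150%/8⌋ = $17,224; SL = ⌊$49,262/2⌋ = $24,631 → take SL $24,631. Book value $67,231.
Year 8 (final): $67,231 − $42,600 = $24,631. Book value $42,600.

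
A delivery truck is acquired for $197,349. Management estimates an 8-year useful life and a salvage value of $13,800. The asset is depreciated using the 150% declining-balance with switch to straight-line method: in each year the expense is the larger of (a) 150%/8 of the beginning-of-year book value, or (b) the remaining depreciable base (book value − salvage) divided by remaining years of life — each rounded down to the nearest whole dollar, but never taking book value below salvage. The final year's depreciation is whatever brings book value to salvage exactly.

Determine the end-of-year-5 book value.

$67,956

Depreciable base = $197,349 − $13,800 = $183,549.
Year 1: DB = ⌊$197,349 × 150%/8⌋ = $37,002; SL = ⌊$183,549/8⌋ = $22,943 → take DB $37,002. Book value $160,347.
Year 2: DB = ⌊$160,347 × 150%/8⌋ = $30,065; SL = ⌊$146,547/7⌋ = $20,935 → take DB $30,065. Book value $130,282.
Year 3: DB = ⌊$130,282 × 150%/8⌋ = $24,427; SL = ⌊$116,482/6⌋ = $19,413 → take DB $24,427. Book value $105,855.
Year 4: DB = ⌊$105,855 × 150%/8⌋ = $19,847; SL = ⌊$92,055/5⌋ = $18,411 → take DB $19,847. Book value $86,008.
Year 5: DB = ⌊$86,008 × 150%/8⌋ = $16,126; SL = ⌊$72,208/4⌋ = $18,052 → take SL $18,052. Book value $67,956.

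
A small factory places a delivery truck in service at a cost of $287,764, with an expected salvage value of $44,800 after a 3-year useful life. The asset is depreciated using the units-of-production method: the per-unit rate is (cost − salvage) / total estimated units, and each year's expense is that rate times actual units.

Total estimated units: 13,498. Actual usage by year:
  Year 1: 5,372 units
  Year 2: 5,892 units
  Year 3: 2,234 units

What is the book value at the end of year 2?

Depreciable base = $287,764 − $44,800 = $242,964.
Rate = $242,964 / 13,498 units = $18 per unit.
Year 1: 5,372 × $18 = $96,696. Book value $191,068.
Year 2: 5,892 × $18 = $106,056. Book value $85,012.

$85,012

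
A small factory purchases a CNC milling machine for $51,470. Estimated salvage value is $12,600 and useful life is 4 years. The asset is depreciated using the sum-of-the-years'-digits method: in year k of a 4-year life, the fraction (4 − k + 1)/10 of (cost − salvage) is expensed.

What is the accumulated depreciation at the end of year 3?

Depreciable base = $51,470 − $12,600 = $38,870.
Sum of the years' digits = 4+3+2+1 = 10.
Year 1: $38,870 × 4/10 = $15,548. Book value $35,922.
Year 2: $38,870 × 3/10 = $11,661. Book value $24,261.
Year 3: $38,870 × 2/10 = $7,774. Book value $16,487.
Accumulated through year 3 = $51,470 − $16,487 = $34,983.

$34,983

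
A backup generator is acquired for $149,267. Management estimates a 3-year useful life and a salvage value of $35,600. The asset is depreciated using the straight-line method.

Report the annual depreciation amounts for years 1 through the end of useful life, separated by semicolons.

Depreciable base = $149,267 − $35,600 = $113,667.
Annual expense = $113,667 / 3 = $37,889.
End of year 1: book value $111,378.
End of year 2: book value $73,489.
End of year 3: book value $35,600.

$37,889; $37,889; $37,889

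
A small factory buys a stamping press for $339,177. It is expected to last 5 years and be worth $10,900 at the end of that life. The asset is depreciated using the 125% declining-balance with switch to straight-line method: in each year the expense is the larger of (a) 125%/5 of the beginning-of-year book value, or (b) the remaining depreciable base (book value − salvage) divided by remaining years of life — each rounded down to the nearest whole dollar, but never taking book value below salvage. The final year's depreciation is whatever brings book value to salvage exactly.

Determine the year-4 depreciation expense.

Depreciable base = $339,177 − $10,900 = $328,277.
Year 1: DB = ⌊$339,177 × 125%/5⌋ = $84,794; SL = ⌊$328,277/5⌋ = $65,655 → take DB $84,794. Book value $254,383.
Year 2: DB = ⌊$254,383 × 125%/5⌋ = $63,595; SL = ⌊$243,483/4⌋ = $60,870 → take DB $63,595. Book value $190,788.
Year 3: DB = ⌊$190,788 × 125%/5⌋ = $47,697; SL = ⌊$179,888/3⌋ = $59,962 → take SL $59,962. Book value $130,826.
Year 4: DB = ⌊$130,826 × 125%/5⌋ = $32,706; SL = ⌊$119,926/2⌋ = $59,963 → take SL $59,963. Book value $70,863.

$59,963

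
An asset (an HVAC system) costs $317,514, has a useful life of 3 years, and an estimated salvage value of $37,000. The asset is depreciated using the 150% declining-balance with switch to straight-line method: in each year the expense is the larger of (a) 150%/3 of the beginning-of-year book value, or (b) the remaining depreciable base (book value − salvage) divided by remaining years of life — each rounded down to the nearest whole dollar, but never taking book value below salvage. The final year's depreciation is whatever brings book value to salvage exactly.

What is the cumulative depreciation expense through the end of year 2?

Depreciable base = $317,514 − $37,000 = $280,514.
Year 1: DB = ⌊$317,514 × 150%/3⌋ = $158,757; SL = ⌊$280,514/3⌋ = $93,504 → take DB $158,757. Book value $158,757.
Year 2: DB = ⌊$158,757 × 150%/3⌋ = $79,378; SL = ⌊$121,757/2⌋ = $60,878 → take DB $79,378. Book value $79,379.
Accumulated through year 2 = $317,514 − $79,379 = $238,135.

$238,135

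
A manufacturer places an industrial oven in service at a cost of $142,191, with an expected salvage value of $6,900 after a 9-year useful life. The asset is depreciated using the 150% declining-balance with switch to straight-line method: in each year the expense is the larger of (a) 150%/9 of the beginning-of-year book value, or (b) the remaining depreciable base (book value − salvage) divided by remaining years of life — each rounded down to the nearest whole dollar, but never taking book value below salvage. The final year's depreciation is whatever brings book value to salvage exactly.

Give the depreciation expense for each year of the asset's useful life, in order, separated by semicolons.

Depreciable base = $142,191 − $6,900 = $135,291.
Year 1: DB = ⌊$142,191 × 150%/9⌋ = $23,698; SL = ⌊$135,291/9⌋ = $15,032 → take DB $23,698. Book value $118,493.
Year 2: DB = ⌊$118,493 × 150%/9⌋ = $19,748; SL = ⌊$111,593/8⌋ = $13,949 → take DB $19,748. Book value $98,745.
Year 3: DB = ⌊$98,745 × 150%/9⌋ = $16,457; SL = ⌊$91,845/7⌋ = $13,120 → take DB $16,457. Book value $82,288.
Year 4: DB = ⌊$82,288 × 150%/9⌋ = $13,714; SL = ⌊$75,388/6⌋ = $12,564 → take DB $13,714. Book value $68,574.
Year 5: DB = ⌊$68,574 × 150%/9⌋ = $11,429; SL = ⌊$61,674/5⌋ = $12,334 → take SL $12,334. Book value $56,240.
Year 6: DB = ⌊$56,240 × 150%/9⌋ = $9,373; SL = ⌊$49,340/4⌋ = $12,335 → take SL $12,335. Book value $43,905.
Year 7: DB = ⌊$43,905 × 150%/9⌋ = $7,317; SL = ⌊$37,005/3⌋ = $12,335 → take SL $12,335. Book value $31,570.
Year 8: DB = ⌊$31,570 × 150%/9⌋ = $5,261; SL = ⌊$24,670/2⌋ = $12,335 → take SL $12,335. Book value $19,235.
Year 9 (final): $19,235 − $6,900 = $12,335. Book value $6,900.

$23,698; $19,748; $16,457; $13,714; $12,334; $12,335; $12,335; $12,335; $12,335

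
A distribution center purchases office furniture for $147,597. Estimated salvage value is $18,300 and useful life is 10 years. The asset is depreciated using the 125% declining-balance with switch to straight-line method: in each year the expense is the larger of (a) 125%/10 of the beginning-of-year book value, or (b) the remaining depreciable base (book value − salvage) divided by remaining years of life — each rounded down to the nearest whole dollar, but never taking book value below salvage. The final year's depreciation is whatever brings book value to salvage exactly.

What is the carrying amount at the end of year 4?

$86,520

Depreciable base = $147,597 − $18,300 = $129,297.
Year 1: DB = ⌊$147,597 × 125%/10⌋ = $18,449; SL = ⌊$129,297/10⌋ = $12,929 → take DB $18,449. Book value $129,148.
Year 2: DB = ⌊$129,148 × 125%/10⌋ = $16,143; SL = ⌊$110,848/9⌋ = $12,316 → take DB $16,143. Book value $113,005.
Year 3: DB = ⌊$113,005 × 125%/10⌋ = $14,125; SL = ⌊$94,705/8⌋ = $11,838 → take DB $14,125. Book value $98,880.
Year 4: DB = ⌊$98,880 × 125%/10⌋ = $12,360; SL = ⌊$80,580/7⌋ = $11,511 → take DB $12,360. Book value $86,520.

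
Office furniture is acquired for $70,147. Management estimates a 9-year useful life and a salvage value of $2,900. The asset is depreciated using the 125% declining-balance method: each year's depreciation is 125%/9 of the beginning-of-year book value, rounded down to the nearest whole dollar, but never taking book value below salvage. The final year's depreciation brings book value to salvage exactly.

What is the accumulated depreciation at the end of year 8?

$48,938

Depreciable base = $70,147 − $2,900 = $67,247.
Year 1: ⌊$70,147 × 125%/9⌋ = $9,742. Book value $60,405.
Year 2: ⌊$60,405 × 125%/9⌋ = $8,389. Book value $52,016.
Year 3: ⌊$52,016 × 125%/9⌋ = $7,224. Book value $44,792.
Year 4: ⌊$44,792 × 125%/9⌋ = $6,221. Book value $38,571.
Year 5: ⌊$38,571 × 125%/9⌋ = $5,357. Book value $33,214.
Year 6: ⌊$33,214 × 125%/9⌋ = $4,613. Book value $28,601.
Year 7: ⌊$28,601 × 125%/9⌋ = $3,972. Book value $24,629.
Year 8: ⌊$24,629 × 125%/9⌋ = $3,420. Book value $21,209.
Accumulated through year 8 = $70,147 − $21,209 = $48,938.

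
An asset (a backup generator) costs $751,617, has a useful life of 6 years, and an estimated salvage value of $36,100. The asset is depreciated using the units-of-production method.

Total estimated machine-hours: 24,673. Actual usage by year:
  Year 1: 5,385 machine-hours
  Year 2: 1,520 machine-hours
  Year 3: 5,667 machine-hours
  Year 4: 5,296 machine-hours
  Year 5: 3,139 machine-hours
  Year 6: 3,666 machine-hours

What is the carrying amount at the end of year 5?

Depreciable base = $751,617 − $36,100 = $715,517.
Rate = $715,517 / 24,673 machine-hours = $29 per machine-hour.
Year 1: 5,385 × $29 = $156,165. Book value $595,452.
Year 2: 1,520 × $29 = $44,080. Book value $551,372.
Year 3: 5,667 × $29 = $164,343. Book value $387,029.
Year 4: 5,296 × $29 = $153,584. Book value $233,445.
Year 5: 3,139 × $29 = $91,031. Book value $142,414.

$142,414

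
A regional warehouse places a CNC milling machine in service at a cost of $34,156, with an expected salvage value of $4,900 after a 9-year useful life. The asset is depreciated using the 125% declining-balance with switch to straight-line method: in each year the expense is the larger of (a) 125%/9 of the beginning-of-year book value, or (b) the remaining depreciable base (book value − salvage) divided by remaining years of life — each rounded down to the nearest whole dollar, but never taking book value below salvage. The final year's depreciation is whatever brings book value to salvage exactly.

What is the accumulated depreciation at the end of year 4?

$15,374

Depreciable base = $34,156 − $4,900 = $29,256.
Year 1: DB = ⌊$34,156 × 125%/9⌋ = $4,743; SL = ⌊$29,256/9⌋ = $3,250 → take DB $4,743. Book value $29,413.
Year 2: DB = ⌊$29,413 × 125%/9⌋ = $4,085; SL = ⌊$24,513/8⌋ = $3,064 → take DB $4,085. Book value $25,328.
Year 3: DB = ⌊$25,328 × 125%/9⌋ = $3,517; SL = ⌊$20,428/7⌋ = $2,918 → take DB $3,517. Book value $21,811.
Year 4: DB = ⌊$21,811 × 125%/9⌋ = $3,029; SL = ⌊$16,911/6⌋ = $2,818 → take DB $3,029. Book value $18,782.
Accumulated through year 4 = $34,156 − $18,782 = $15,374.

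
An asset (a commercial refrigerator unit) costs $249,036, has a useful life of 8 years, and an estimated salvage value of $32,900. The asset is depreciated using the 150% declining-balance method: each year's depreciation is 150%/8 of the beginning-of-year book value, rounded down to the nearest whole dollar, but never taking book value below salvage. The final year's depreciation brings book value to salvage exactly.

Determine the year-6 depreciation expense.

Depreciable base = $249,036 − $32,900 = $216,136.
Year 1: ⌊$249,036 × 150%/8⌋ = $46,694. Book value $202,342.
Year 2: ⌊$202,342 × 150%/8⌋ = $37,939. Book value $164,403.
Year 3: ⌊$164,403 × 150%/8⌋ = $30,825. Book value $133,578.
Year 4: ⌊$133,578 × 150%/8⌋ = $25,045. Book value $108,533.
Year 5: ⌊$108,533 × 150%/8⌋ = $20,349. Book value $88,184.
Year 6: ⌊$88,184 × 150%/8⌋ = $16,534. Book value $71,650.

$16,534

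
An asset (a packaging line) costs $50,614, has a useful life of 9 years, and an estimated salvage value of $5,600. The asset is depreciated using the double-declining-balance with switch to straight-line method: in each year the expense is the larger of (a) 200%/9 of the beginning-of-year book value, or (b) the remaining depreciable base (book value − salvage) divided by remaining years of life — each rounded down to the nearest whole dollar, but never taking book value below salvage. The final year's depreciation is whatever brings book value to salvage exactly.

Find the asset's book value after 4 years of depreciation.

$18,523

Depreciable base = $50,614 − $5,600 = $45,014.
Year 1: DB = ⌊$50,614 × 200%/9⌋ = $11,247; SL = ⌊$45,014/9⌋ = $5,001 → take DB $11,247. Book value $39,367.
Year 2: DB = ⌊$39,367 × 200%/9⌋ = $8,748; SL = ⌊$33,767/8⌋ = $4,220 → take DB $8,748. Book value $30,619.
Year 3: DB = ⌊$30,619 × 200%/9⌋ = $6,804; SL = ⌊$25,019/7⌋ = $3,574 → take DB $6,804. Book value $23,815.
Year 4: DB = ⌊$23,815 × 200%/9⌋ = $5,292; SL = ⌊$18,215/6⌋ = $3,035 → take DB $5,292. Book value $18,523.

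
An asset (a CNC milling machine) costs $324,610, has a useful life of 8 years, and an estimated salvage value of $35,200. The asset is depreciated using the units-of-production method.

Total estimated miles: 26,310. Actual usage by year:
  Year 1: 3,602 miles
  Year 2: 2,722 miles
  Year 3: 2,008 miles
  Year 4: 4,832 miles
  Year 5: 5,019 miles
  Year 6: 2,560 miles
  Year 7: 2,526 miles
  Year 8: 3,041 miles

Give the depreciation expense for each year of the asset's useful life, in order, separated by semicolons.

Depreciable base = $324,610 − $35,200 = $289,410.
Rate = $289,410 / 26,310 miles = $11 per mile.
Year 1: 3,602 × $11 = $39,622. Book value $284,988.
Year 2: 2,722 × $11 = $29,942. Book value $255,046.
Year 3: 2,008 × $11 = $22,088. Book value $232,958.
Year 4: 4,832 × $11 = $53,152. Book value $179,806.
Year 5: 5,019 × $11 = $55,209. Book value $124,597.
Year 6: 2,560 × $11 = $28,160. Book value $96,437.
Year 7: 2,526 × $11 = $27,786. Book value $68,651.
Year 8: 3,041 × $11 = $33,451. Book value $35,200.

$39,622; $29,942; $22,088; $53,152; $55,209; $28,160; $27,786; $33,451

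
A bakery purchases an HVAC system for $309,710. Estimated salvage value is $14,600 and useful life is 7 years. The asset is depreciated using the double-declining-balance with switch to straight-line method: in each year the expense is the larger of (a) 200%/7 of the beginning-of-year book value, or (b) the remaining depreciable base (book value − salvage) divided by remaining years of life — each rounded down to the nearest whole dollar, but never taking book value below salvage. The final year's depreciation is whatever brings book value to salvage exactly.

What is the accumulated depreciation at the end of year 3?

$196,841

Depreciable base = $309,710 − $14,600 = $295,110.
Year 1: DB = ⌊$309,710 × 200%/7⌋ = $88,488; SL = ⌊$295,110/7⌋ = $42,158 → take DB $88,488. Book value $221,222.
Year 2: DB = ⌊$221,222 × 200%/7⌋ = $63,206; SL = ⌊$206,622/6⌋ = $34,437 → take DB $63,206. Book value $158,016.
Year 3: DB = ⌊$158,016 × 200%/7⌋ = $45,147; SL = ⌊$143,416/5⌋ = $28,683 → take DB $45,147. Book value $112,869.
Accumulated through year 3 = $309,710 − $112,869 = $196,841.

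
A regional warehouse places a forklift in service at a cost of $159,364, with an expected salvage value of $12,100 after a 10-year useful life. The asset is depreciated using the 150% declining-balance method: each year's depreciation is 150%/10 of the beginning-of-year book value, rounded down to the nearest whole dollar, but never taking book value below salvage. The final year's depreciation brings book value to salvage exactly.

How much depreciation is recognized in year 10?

Depreciable base = $159,364 − $12,100 = $147,264.
Year 1: ⌊$159,364 × 150%/10⌋ = $23,904. Book value $135,460.
Year 2: ⌊$135,460 × 150%/10⌋ = $20,319. Book value $115,141.
Year 3: ⌊$115,141 × 150%/10⌋ = $17,271. Book value $97,870.
Year 4: ⌊$97,870 × 150%/10⌋ = $14,680. Book value $83,190.
Year 5: ⌊$83,190 × 150%/10⌋ = $12,478. Book value $70,712.
Year 6: ⌊$70,712 × 150%/10⌋ = $10,606. Book value $60,106.
Year 7: ⌊$60,106 × 150%/10⌋ = $9,015. Book value $51,091.
Year 8: ⌊$51,091 × 150%/10⌋ = $7,663. Book value $43,428.
Year 9: ⌊$43,428 × 150%/10⌋ = $6,514. Book value $36,914.
Year 10 (final): $36,914 − $12,100 = $24,814. Book value $12,100.

$24,814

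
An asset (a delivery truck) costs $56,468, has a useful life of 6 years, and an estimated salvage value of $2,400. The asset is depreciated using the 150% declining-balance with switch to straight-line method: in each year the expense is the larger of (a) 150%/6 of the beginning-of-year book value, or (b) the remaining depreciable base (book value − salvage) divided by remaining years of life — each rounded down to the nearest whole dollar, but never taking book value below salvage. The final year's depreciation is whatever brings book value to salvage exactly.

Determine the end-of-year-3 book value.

Depreciable base = $56,468 − $2,400 = $54,068.
Year 1: DB = ⌊$56,468 × 150%/6⌋ = $14,117; SL = ⌊$54,068/6⌋ = $9,011 → take DB $14,117. Book value $42,351.
Year 2: DB = ⌊$42,351 × 150%/6⌋ = $10,587; SL = ⌊$39,951/5⌋ = $7,990 → take DB $10,587. Book value $31,764.
Year 3: DB = ⌊$31,764 × 150%/6⌋ = $7,941; SL = ⌊$29,364/4⌋ = $7,341 → take DB $7,941. Book value $23,823.

$23,823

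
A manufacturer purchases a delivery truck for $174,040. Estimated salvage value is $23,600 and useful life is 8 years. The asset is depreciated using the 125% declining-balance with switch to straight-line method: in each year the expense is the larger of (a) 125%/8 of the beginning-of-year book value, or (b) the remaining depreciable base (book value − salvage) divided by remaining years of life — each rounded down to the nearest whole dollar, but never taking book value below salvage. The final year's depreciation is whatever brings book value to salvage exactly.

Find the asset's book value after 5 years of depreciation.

$72,057

Depreciable base = $174,040 − $23,600 = $150,440.
Year 1: DB = ⌊$174,040 × 125%/8⌋ = $27,193; SL = ⌊$150,440/8⌋ = $18,805 → take DB $27,193. Book value $146,847.
Year 2: DB = ⌊$146,847 × 125%/8⌋ = $22,944; SL = ⌊$123,247/7⌋ = $17,606 → take DB $22,944. Book value $123,903.
Year 3: DB = ⌊$123,903 × 125%/8⌋ = $19,359; SL = ⌊$100,303/6⌋ = $16,717 → take DB $19,359. Book value $104,544.
Year 4: DB = ⌊$104,544 × 125%/8⌋ = $16,335; SL = ⌊$80,944/5⌋ = $16,188 → take DB $16,335. Book value $88,209.
Year 5: DB = ⌊$88,209 × 125%/8⌋ = $13,782; SL = ⌊$64,609/4⌋ = $16,152 → take SL $16,152. Book value $72,057.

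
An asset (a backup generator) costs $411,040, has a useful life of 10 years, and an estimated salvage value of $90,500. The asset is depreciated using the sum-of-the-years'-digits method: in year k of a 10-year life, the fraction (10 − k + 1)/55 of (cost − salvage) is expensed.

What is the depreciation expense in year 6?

Depreciable base = $411,040 − $90,500 = $320,540.
Sum of the years' digits = 10+9+8+7+6+5+4+3+2+1 = 55.
Year 1: $320,540 × 10/55 = $58,280. Book value $352,760.
Year 2: $320,540 × 9/55 = $52,452. Book value $300,308.
Year 3: $320,540 × 8/55 = $46,624. Book value $253,684.
Year 4: $320,540 × 7/55 = $40,796. Book value $212,888.
Year 5: $320,540 × 6/55 = $34,968. Book value $177,920.
Year 6: $320,540 × 5/55 = $29,140. Book value $148,780.

$29,140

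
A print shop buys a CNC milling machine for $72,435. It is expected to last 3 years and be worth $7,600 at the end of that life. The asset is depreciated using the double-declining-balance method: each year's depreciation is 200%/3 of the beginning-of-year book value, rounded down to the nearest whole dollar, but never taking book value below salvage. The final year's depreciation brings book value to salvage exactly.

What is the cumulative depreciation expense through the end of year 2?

$64,386

Depreciable base = $72,435 − $7,600 = $64,835.
Year 1: ⌊$72,435 × 200%/3⌋ = $48,290. Book value $24,145.
Year 2: ⌊$24,145 × 200%/3⌋ = $16,096. Book value $8,049.
Accumulated through year 2 = $72,435 − $8,049 = $64,386.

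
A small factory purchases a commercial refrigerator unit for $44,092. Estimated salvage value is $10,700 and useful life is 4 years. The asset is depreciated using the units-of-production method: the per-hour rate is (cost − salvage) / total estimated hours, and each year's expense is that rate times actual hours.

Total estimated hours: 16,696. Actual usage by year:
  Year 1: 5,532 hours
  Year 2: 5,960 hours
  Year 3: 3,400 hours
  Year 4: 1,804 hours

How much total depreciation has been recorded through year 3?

Depreciable base = $44,092 − $10,700 = $33,392.
Rate = $33,392 / 16,696 hours = $2 per hour.
Year 1: 5,532 × $2 = $11,064. Book value $33,028.
Year 2: 5,960 × $2 = $11,920. Book value $21,108.
Year 3: 3,400 × $2 = $6,800. Book value $14,308.
Accumulated through year 3 = $44,092 − $14,308 = $29,784.

$29,784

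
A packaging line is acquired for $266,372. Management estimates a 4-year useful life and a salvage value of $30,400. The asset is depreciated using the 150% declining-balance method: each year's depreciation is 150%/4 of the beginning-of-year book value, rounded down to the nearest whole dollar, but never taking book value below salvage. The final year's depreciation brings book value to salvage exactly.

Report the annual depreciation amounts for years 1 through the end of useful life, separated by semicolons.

Depreciable base = $266,372 − $30,400 = $235,972.
Year 1: ⌊$266,372 × 150%/4⌋ = $99,889. Book value $166,483.
Year 2: ⌊$166,483 × 150%/4⌋ = $62,431. Book value $104,052.
Year 3: ⌊$104,052 × 150%/4⌋ = $39,019. Book value $65,033.
Year 4 (final): $65,033 − $30,400 = $34,633. Book value $30,400.

$99,889; $62,431; $39,019; $34,633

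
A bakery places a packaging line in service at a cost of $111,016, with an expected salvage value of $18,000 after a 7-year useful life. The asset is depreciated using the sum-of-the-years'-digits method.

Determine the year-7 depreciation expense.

Depreciable base = $111,016 − $18,000 = $93,016.
Sum of the years' digits = 7+6+5+4+3+2+1 = 28.
Year 1: $93,016 × 7/28 = $23,254. Book value $87,762.
Year 2: $93,016 × 6/28 = $19,932. Book value $67,830.
Year 3: $93,016 × 5/28 = $16,610. Book value $51,220.
Year 4: $93,016 × 4/28 = $13,288. Book value $37,932.
Year 5: $93,016 × 3/28 = $9,966. Book value $27,966.
Year 6: $93,016 × 2/28 = $6,644. Book value $21,322.
Year 7: $93,016 × 1/28 = $3,322. Book value $18,000.

$3,322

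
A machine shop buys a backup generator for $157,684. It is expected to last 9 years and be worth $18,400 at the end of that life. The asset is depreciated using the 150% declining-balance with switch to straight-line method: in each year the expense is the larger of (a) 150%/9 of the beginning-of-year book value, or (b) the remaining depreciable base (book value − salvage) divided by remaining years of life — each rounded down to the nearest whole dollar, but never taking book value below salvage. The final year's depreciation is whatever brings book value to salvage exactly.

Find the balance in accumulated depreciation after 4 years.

$81,639

Depreciable base = $157,684 − $18,400 = $139,284.
Year 1: DB = ⌊$157,684 × 150%/9⌋ = $26,280; SL = ⌊$139,284/9⌋ = $15,476 → take DB $26,280. Book value $131,404.
Year 2: DB = ⌊$131,404 × 150%/9⌋ = $21,900; SL = ⌊$113,004/8⌋ = $14,125 → take DB $21,900. Book value $109,504.
Year 3: DB = ⌊$109,504 × 150%/9⌋ = $18,250; SL = ⌊$91,104/7⌋ = $13,014 → take DB $18,250. Book value $91,254.
Year 4: DB = ⌊$91,254 × 150%/9⌋ = $15,209; SL = ⌊$72,854/6⌋ = $12,142 → take DB $15,209. Book value $76,045.
Accumulated through year 4 = $157,684 − $76,045 = $81,639.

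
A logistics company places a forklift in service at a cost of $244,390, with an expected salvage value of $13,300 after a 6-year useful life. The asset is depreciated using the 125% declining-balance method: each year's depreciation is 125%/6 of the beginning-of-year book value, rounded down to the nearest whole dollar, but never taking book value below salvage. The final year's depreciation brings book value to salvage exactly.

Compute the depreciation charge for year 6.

$62,698

Depreciable base = $244,390 − $13,300 = $231,090.
Year 1: ⌊$244,390 × 125%/6⌋ = $50,914. Book value $193,476.
Year 2: ⌊$193,476 × 125%/6⌋ = $40,307. Book value $153,169.
Year 3: ⌊$153,169 × 125%/6⌋ = $31,910. Book value $121,259.
Year 4: ⌊$121,259 × 125%/6⌋ = $25,262. Book value $95,997.
Year 5: ⌊$95,997 × 125%/6⌋ = $19,999. Book value $75,998.
Year 6 (final): $75,998 − $13,300 = $62,698. Book value $13,300.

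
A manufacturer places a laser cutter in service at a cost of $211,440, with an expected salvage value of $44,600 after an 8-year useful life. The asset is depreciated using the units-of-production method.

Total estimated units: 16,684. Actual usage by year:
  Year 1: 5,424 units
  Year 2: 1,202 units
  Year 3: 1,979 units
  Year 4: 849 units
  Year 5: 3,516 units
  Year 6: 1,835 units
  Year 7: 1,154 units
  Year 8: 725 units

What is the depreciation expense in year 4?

Depreciable base = $211,440 − $44,600 = $166,840.
Rate = $166,840 / 16,684 units = $10 per unit.
Year 1: 5,424 × $10 = $54,240. Book value $157,200.
Year 2: 1,202 × $10 = $12,020. Book value $145,180.
Year 3: 1,979 × $10 = $19,790. Book value $125,390.
Year 4: 849 × $10 = $8,490. Book value $116,900.

$8,490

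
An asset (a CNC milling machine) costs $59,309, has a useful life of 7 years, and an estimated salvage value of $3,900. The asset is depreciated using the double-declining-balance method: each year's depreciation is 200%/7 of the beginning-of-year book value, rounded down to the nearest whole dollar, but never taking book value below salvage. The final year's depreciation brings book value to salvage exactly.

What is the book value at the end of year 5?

$11,029

Depreciable base = $59,309 − $3,900 = $55,409.
Year 1: ⌊$59,309 × 200%/7⌋ = $16,945. Book value $42,364.
Year 2: ⌊$42,364 × 200%/7⌋ = $12,104. Book value $30,260.
Year 3: ⌊$30,260 × 200%/7⌋ = $8,645. Book value $21,615.
Year 4: ⌊$21,615 × 200%/7⌋ = $6,175. Book value $15,440.
Year 5: ⌊$15,440 × 200%/7⌋ = $4,411. Book value $11,029.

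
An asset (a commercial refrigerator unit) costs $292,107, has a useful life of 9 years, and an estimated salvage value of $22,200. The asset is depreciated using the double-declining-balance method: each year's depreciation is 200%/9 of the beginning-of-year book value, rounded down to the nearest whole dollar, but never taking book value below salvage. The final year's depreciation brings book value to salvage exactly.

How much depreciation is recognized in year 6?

Depreciable base = $292,107 − $22,200 = $269,907.
Year 1: ⌊$292,107 × 200%/9⌋ = $64,912. Book value $227,195.
Year 2: ⌊$227,195 × 200%/9⌋ = $50,487. Book value $176,708.
Year 3: ⌊$176,708 × 200%/9⌋ = $39,268. Book value $137,440.
Year 4: ⌊$137,440 × 200%/9⌋ = $30,542. Book value $106,898.
Year 5: ⌊$106,898 × 200%/9⌋ = $23,755. Book value $83,143.
Year 6: ⌊$83,143 × 200%/9⌋ = $18,476. Book value $64,667.

$18,476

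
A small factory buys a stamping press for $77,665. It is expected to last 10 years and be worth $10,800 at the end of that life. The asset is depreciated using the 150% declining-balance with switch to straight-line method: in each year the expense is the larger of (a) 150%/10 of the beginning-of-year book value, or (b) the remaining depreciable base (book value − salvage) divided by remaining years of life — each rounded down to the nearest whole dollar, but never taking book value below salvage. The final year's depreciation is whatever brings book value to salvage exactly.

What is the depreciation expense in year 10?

$4,624

Depreciable base = $77,665 − $10,800 = $66,865.
Year 1: DB = ⌊$77,665 × 150%/10⌋ = $11,649; SL = ⌊$66,865/10⌋ = $6,686 → take DB $11,649. Book value $66,016.
Year 2: DB = ⌊$66,016 × 150%/10⌋ = $9,902; SL = ⌊$55,216/9⌋ = $6,135 → take DB $9,902. Book value $56,114.
Year 3: DB = ⌊$56,114 × 150%/10⌋ = $8,417; SL = ⌊$45,314/8⌋ = $5,664 → take DB $8,417. Book value $47,697.
Year 4: DB = ⌊$47,697 × 150%/10⌋ = $7,154; SL = ⌊$36,897/7⌋ = $5,271 → take DB $7,154. Book value $40,543.
Year 5: DB = ⌊$40,543 × 150%/10⌋ = $6,081; SL = ⌊$29,743/6⌋ = $4,957 → take DB $6,081. Book value $34,462.
Year 6: DB = ⌊$34,462 × 150%/10⌋ = $5,169; SL = ⌊$23,662/5⌋ = $4,732 → take DB $5,169. Book value $29,293.
Year 7: DB = ⌊$29,293 × 150%/10⌋ = $4,393; SL = ⌊$18,493/4⌋ = $4,623 → take SL $4,623. Book value $24,670.
Year 8: DB = ⌊$24,670 × 150%/10⌋ = $3,700; SL = ⌊$13,870/3⌋ = $4,623 → take SL $4,623. Book value $20,047.
Year 9: DB = ⌊$20,047 × 150%/10⌋ = $3,007; SL = ⌊$9,247/2⌋ = $4,623 → take SL $4,623. Book value $15,424.
Year 10 (final): $15,424 − $10,800 = $4,624. Book value $10,800.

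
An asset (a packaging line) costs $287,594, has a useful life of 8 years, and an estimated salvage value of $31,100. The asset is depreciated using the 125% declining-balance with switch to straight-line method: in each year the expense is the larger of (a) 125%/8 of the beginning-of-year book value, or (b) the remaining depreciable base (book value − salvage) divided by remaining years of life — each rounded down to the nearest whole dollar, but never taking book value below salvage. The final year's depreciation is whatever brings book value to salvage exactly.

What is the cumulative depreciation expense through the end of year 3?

Depreciable base = $287,594 − $31,100 = $256,494.
Year 1: DB = ⌊$287,594 × 125%/8⌋ = $44,936; SL = ⌊$256,494/8⌋ = $32,061 → take DB $44,936. Book value $242,658.
Year 2: DB = ⌊$242,658 × 125%/8⌋ = $37,915; SL = ⌊$211,558/7⌋ = $30,222 → take DB $37,915. Book value $204,743.
Year 3: DB = ⌊$204,743 × 125%/8⌋ = $31,991; SL = ⌊$173,643/6⌋ = $28,940 → take DB $31,991. Book value $172,752.
Accumulated through year 3 = $287,594 − $172,752 = $114,842.

$114,842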